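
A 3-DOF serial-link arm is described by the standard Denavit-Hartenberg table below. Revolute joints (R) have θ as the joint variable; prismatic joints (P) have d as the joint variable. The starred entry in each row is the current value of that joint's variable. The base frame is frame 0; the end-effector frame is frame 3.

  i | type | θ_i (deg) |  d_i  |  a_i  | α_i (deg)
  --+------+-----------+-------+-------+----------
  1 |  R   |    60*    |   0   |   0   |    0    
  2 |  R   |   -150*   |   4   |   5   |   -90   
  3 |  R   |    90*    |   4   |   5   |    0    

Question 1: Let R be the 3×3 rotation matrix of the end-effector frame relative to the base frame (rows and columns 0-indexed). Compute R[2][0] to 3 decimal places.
-1.000

End-effector x-axis (col 0 of R) = (0.0000,-0.0000,-1.0000)
R[2][0] = -1.0000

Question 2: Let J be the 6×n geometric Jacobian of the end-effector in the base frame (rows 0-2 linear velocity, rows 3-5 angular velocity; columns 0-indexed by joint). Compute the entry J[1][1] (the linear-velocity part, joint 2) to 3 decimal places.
axis z_1 = (0.0000,0.0000,1.0000); lever o_n−o_1 = (4.0000,-5.0000,-1.0000)
cross product → J_v[:, 1] = (5.0000,4.0000,-0.0000)
J_ω[:, 1] = z_1
entry J[1][1] = 4.0000

4.000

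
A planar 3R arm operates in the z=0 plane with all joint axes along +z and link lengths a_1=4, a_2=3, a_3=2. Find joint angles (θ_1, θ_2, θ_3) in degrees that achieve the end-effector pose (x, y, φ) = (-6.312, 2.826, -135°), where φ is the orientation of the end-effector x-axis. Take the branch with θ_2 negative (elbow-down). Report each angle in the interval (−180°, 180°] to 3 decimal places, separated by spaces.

158.233 -45.010 111.776

wrist centre = target − a_3·(cos φ, sin φ) = (-4.8978, 4.2402)
cos θ_2 = (41.9677−4²−3²)/(2·4·3) = 0.7070; θ_2 = -45.0096° (elbow-down)
β = atan2(4.2402,-4.8978) = 139.1159°; ψ = atan2(-2.1217,6.1210) = -19.1176°
θ_1 = β − ψ = 158.2335°
θ_3 = φ − θ_1 − θ_2 = 111.7761° (wrapped to (-180°,180°])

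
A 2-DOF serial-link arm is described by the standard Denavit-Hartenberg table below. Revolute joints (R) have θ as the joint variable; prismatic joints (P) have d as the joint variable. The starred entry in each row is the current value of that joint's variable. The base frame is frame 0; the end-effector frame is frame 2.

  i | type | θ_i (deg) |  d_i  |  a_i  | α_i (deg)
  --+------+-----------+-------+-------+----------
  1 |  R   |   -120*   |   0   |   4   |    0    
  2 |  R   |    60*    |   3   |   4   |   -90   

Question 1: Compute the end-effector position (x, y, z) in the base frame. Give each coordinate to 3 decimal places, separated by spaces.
after link 1: o_1 = (-2.0000, -3.4641, 0.0000)
after link 2: o_2 = (0.0000, -6.9282, 3.0000)

0.000 -6.928 3.000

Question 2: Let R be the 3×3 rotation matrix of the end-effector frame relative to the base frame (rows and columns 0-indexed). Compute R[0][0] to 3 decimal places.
End-effector x-axis (col 0 of R) = (0.5000,-0.8660,0.0000)
R[0][0] = 0.5000

0.500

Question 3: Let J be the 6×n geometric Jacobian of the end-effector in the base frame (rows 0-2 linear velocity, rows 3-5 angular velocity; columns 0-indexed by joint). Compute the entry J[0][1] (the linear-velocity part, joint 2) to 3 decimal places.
3.464

axis z_1 = (0.0000,0.0000,1.0000); lever o_n−o_1 = (2.0000,-3.4641,3.0000)
cross product → J_v[:, 1] = (3.4641,2.0000,-0.0000)
J_ω[:, 1] = z_1
entry J[0][1] = 3.4641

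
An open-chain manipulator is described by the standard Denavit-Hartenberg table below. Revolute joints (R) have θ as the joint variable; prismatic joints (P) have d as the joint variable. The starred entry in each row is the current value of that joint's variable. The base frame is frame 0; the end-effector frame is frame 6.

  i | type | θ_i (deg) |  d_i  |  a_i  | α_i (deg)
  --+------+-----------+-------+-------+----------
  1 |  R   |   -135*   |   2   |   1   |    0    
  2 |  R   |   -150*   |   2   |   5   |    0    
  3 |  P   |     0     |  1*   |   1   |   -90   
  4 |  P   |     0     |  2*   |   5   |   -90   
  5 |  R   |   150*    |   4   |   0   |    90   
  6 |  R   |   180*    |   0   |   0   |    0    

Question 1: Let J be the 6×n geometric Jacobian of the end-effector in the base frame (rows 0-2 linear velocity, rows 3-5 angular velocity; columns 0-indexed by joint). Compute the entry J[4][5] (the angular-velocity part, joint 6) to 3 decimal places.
0.259

axis z_5 = (0.9659,0.2588,-0.0000); lever o_n−o_5 = (0.0000,0.0000,0.0000)
cross product → J_v[:, 5] = (0.0000,-0.0000,0.0000)
J_ω[:, 5] = z_5
entry J[4][5] = 0.2588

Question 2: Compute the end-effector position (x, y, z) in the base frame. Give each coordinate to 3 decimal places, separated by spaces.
after link 1: o_1 = (-0.7071, -0.7071, 2.0000)
after link 2: o_2 = (0.5870, 4.1225, 4.0000)
after link 3: o_3 = (0.8458, 5.0884, 5.0000)
after link 4: o_4 = (0.2081, 10.4357, 5.0000)
after link 5: o_5 = (0.2081, 10.4357, 1.0000)
after link 6: o_6 = (0.2081, 10.4357, 1.0000)

0.208 10.436 1.000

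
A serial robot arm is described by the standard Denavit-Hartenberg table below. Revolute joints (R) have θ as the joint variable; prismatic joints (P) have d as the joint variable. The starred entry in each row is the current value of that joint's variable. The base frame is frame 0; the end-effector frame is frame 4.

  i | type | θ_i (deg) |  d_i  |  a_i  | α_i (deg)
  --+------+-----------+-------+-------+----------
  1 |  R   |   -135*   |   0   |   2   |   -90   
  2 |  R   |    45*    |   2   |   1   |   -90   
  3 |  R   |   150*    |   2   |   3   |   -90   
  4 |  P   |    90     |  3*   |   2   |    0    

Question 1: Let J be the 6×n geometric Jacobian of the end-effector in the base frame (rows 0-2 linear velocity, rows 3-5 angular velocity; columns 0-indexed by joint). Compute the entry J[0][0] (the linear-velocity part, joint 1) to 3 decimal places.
2.056

axis z_0 = ẑ; lever o_n−o_0 = (2.3255,-2.0558,2.1907)
cross product → J_v[:, 0] = (2.0558,2.3255,-0.0000)
J_ω[:, 0] = z_0
entry J[0][0] = 2.0558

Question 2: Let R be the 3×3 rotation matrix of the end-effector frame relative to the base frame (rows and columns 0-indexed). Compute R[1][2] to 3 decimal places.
-0.362

End-effector z-axis (col 2 of R) = (0.8624,-0.3624,0.3536)
R[1][2] = -0.3624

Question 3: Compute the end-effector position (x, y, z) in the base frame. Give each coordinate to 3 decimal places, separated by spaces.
after link 1: o_1 = (-1.4142, -1.4142, 0.0000)
after link 2: o_2 = (-0.5000, -3.3284, -0.7071)
after link 3: o_3 = (0.7384, 0.0313, -0.2842)
after link 4: o_4 = (2.3255, -2.0558, 2.1907)

2.325 -2.056 2.191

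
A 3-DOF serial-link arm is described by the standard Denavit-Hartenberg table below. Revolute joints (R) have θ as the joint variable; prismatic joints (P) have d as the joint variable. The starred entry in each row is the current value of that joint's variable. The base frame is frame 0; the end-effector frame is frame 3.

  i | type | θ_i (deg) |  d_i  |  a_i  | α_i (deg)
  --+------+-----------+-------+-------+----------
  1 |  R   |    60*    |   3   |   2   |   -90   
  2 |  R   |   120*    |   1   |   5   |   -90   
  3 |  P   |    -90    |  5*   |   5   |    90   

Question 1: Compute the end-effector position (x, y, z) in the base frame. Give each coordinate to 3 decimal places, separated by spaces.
after link 1: o_1 = (1.0000, 1.7321, 3.0000)
after link 2: o_2 = (-1.1160, 0.0670, -1.3301)
after link 3: o_3 = (-7.6112, -1.1830, 1.1699)

-7.611 -1.183 1.170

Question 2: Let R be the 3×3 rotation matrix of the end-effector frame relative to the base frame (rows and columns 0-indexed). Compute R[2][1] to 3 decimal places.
End-effector y-axis (col 1 of R) = (-0.4330,-0.7500,0.5000)
R[2][1] = 0.5000

0.500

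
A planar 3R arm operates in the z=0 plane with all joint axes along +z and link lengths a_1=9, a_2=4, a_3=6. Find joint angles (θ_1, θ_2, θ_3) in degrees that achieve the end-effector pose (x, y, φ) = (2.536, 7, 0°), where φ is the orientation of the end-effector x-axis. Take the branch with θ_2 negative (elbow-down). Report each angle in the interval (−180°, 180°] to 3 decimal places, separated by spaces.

wrist centre = target − a_3·(cos φ, sin φ) = (-3.4640, 7.0000)
cos θ_2 = (60.9993−9²−4²)/(2·9·4) = -0.5000; θ_2 = -120.0006° (elbow-down)
β = atan2(7.0000,-3.4640) = 116.3288°; ψ = atan2(-3.4641,7.0000) = -26.3295°
θ_1 = β − ψ = 142.6583°
θ_3 = φ − θ_1 − θ_2 = -22.6577° (wrapped to (-180°,180°])

142.658 -120.001 -22.658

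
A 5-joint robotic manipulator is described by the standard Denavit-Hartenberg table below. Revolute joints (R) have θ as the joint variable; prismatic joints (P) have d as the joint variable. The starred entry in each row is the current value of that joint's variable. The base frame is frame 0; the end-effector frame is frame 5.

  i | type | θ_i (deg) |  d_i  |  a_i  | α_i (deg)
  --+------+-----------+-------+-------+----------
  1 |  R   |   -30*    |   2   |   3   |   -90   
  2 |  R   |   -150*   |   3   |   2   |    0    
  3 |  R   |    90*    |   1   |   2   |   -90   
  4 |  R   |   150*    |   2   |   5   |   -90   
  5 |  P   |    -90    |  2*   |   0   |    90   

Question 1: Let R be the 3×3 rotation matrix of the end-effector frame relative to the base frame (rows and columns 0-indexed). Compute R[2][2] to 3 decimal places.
0.750

End-effector z-axis (col 2 of R) = (0.6250,0.2165,0.7500)
R[2][2] = 0.7500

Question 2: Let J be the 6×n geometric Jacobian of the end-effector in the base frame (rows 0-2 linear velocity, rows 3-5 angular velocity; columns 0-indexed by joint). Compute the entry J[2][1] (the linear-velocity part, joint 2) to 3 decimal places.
axis z_1 = (0.5000,0.8660,0.0000); lever o_n−o_1 = (0.1740,3.6316,-2.8840)
cross product → J_v[:, 1] = (-2.4976,1.4420,1.6651)
J_ω[:, 1] = z_1
entry J[2][1] = 1.6651

1.665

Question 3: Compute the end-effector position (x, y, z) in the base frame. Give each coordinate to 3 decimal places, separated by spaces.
2.772 2.132 -0.884

after link 1: o_1 = (2.5981, -1.5000, 2.0000)
after link 2: o_2 = (2.5981, 1.9641, 3.0000)
after link 3: o_3 = (3.9641, 2.3301, 4.7321)
after link 4: o_4 = (2.3391, 0.3816, -0.0179)
after link 5: o_5 = (2.7721, 2.1316, -0.8840)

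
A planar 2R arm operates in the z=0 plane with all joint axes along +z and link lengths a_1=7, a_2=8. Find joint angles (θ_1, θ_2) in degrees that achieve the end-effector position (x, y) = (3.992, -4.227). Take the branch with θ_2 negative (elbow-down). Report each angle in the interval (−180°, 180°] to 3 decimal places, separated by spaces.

cos θ_2 = (33.8036−7²−8²)/(2·7·8) = -0.7071; θ_2 = -135.0003° (elbow-down)
β = atan2(-4.2270,3.9920) = -46.6378°; ψ = atan2(-5.6568,1.3431) = -76.6434°
θ_1 = β − ψ = 30.0057°

30.006 -135.000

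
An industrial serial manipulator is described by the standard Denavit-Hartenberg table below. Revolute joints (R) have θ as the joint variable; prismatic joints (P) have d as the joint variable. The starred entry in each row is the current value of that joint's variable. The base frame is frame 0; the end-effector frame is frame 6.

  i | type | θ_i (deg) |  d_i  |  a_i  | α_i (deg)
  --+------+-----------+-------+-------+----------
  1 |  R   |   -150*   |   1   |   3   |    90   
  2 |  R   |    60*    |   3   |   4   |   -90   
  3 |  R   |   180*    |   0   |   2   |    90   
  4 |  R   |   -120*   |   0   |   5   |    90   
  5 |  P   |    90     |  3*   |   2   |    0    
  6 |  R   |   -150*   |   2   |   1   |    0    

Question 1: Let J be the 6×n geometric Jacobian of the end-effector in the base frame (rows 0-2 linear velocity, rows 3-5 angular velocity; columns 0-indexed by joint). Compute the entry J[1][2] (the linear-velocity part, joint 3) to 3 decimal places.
-4.116

axis z_2 = (0.7500,0.4330,0.5000); lever o_n−o_2 = (-3.3301,-3.2321,3.2679)
cross product → J_v[:, 2] = (3.0311,-4.1160,-0.9821)
J_ω[:, 2] = z_2
entry J[1][2] = -4.1160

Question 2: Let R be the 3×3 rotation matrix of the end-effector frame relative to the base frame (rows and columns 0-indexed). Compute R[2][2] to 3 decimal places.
End-effector z-axis (col 2 of R) = (-0.0000,-0.0000,1.0000)
R[2][2] = 1.0000

1.000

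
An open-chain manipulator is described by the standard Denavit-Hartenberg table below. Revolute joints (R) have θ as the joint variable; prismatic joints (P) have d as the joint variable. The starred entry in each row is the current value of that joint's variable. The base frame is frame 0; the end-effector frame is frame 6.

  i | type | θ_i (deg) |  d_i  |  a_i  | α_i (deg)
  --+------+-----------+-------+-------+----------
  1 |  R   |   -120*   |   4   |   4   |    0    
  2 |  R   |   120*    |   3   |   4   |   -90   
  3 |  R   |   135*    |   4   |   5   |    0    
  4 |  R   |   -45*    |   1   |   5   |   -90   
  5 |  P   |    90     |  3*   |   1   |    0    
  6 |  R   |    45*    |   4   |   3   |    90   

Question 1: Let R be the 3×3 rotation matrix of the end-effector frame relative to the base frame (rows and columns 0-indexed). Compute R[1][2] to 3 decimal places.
-0.707

End-effector z-axis (col 2 of R) = (-0.0000,-0.7071,-0.7071)
R[1][2] = -0.7071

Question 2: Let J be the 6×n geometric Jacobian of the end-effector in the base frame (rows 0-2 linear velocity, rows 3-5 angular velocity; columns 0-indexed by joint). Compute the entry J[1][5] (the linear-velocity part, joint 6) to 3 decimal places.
2.121

axis z_5 = (-1.0000,0.0000,0.0000); lever o_n−o_5 = (-4.0000,-2.1213,2.1213)
cross product → J_v[:, 5] = (0.0000,2.1213,2.1213)
J_ω[:, 5] = z_5
entry J[1][5] = 2.1213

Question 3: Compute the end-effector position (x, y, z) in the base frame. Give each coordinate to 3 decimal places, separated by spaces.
-8.536 -1.585 0.586

after link 1: o_1 = (-2.0000, -3.4641, 4.0000)
after link 2: o_2 = (2.0000, -3.4641, 7.0000)
after link 3: o_3 = (-1.5355, 0.5359, 3.4645)
after link 4: o_4 = (-1.5355, 1.5359, -1.5355)
after link 5: o_5 = (-4.5355, 0.5359, -1.5355)
after link 6: o_6 = (-8.5355, -1.5854, 0.5858)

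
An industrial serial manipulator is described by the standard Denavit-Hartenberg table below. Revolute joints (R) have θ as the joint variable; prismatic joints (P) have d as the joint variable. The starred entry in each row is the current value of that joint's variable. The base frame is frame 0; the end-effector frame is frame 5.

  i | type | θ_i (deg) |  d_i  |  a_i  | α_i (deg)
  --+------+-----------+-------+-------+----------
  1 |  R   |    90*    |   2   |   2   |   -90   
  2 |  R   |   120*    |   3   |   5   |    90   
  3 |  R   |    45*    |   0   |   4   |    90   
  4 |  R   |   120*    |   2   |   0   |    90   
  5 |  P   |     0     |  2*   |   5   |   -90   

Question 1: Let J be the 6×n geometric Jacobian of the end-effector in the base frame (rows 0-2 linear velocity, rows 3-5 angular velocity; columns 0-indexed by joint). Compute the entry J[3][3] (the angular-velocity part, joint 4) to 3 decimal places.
axis z_3 = (0.7071,-0.3536,-0.6124); lever o_n−o_3 = (1.9572,4.1804,-3.4195)
cross product → J_v[:, 3] = (3.7690,1.2194,3.6480)
J_ω[:, 3] = z_3
entry J[3][3] = 0.7071

0.707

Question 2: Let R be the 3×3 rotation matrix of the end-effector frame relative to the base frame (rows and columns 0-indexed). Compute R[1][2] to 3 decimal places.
End-effector z-axis (col 2 of R) = (0.7071,-0.3536,-0.6124)
R[1][2] = -0.3536

-0.354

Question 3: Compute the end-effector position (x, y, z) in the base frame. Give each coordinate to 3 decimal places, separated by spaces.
after link 1: o_1 = (0.0000, 2.0000, 2.0000)
after link 2: o_2 = (-3.0000, -0.5000, -2.3301)
after link 3: o_3 = (-5.8284, -1.9142, -4.7796)
after link 4: o_4 = (-4.4142, -2.6213, -6.0044)
after link 5: o_5 = (-3.8712, 2.2662, -8.1992)

-3.871 2.266 -8.199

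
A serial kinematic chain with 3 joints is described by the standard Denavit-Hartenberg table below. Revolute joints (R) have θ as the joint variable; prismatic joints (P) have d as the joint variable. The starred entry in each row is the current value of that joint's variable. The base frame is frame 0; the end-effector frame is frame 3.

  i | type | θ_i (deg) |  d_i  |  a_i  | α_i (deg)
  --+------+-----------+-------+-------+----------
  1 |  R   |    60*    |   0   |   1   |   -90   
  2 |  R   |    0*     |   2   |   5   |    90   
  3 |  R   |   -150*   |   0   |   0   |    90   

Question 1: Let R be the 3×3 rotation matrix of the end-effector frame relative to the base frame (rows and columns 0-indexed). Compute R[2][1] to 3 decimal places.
1.000

End-effector y-axis (col 1 of R) = (0.0000,-0.0000,1.0000)
R[2][1] = 1.0000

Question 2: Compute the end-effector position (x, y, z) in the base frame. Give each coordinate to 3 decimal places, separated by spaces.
1.268 6.196 0.000

after link 1: o_1 = (0.5000, 0.8660, 0.0000)
after link 2: o_2 = (1.2679, 6.1962, 0.0000)
after link 3: o_3 = (1.2679, 6.1962, 0.0000)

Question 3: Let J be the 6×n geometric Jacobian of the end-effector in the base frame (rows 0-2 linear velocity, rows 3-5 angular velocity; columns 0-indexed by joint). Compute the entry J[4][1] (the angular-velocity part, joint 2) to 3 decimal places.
axis z_1 = (-0.8660,0.5000,0.0000); lever o_n−o_1 = (0.7679,5.3301,0.0000)
cross product → J_v[:, 1] = (-0.0000,0.0000,-5.0000)
J_ω[:, 1] = z_1
entry J[4][1] = 0.5000

0.500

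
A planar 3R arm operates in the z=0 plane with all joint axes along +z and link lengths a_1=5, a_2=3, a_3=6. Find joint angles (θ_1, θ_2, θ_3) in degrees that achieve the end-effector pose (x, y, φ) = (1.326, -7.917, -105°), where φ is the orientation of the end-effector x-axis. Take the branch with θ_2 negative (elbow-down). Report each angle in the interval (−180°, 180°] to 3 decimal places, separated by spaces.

0.001 -134.995 29.994

wrist centre = target − a_3·(cos φ, sin φ) = (2.8789, -2.1214)
cos θ_2 = (12.7887−5²−3²)/(2·5·3) = -0.7070; θ_2 = -134.9949° (elbow-down)
β = atan2(-2.1214,2.8789) = -36.3862°; ψ = atan2(-2.1215,2.8789) = -36.3874°
θ_1 = β − ψ = 0.0013°
θ_3 = φ − θ_1 − θ_2 = 29.9937° (wrapped to (-180°,180°])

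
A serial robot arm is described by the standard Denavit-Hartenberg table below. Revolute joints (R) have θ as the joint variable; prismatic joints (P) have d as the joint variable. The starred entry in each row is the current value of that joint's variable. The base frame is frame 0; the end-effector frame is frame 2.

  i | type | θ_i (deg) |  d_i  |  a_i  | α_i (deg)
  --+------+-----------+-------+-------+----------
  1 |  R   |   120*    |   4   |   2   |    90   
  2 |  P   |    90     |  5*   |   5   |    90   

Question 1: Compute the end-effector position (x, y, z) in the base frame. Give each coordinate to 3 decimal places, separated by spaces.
3.330 4.232 9.000

after link 1: o_1 = (-1.0000, 1.7321, 4.0000)
after link 2: o_2 = (3.3301, 4.2321, 9.0000)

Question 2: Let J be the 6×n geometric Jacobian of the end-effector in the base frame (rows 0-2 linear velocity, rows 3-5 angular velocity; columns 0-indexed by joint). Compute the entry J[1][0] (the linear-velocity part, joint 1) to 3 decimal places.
axis z_0 = ẑ; lever o_n−o_0 = (3.3301,4.2321,9.0000)
cross product → J_v[:, 0] = (-4.2321,3.3301,0.0000)
J_ω[:, 0] = z_0
entry J[1][0] = 3.3301

3.330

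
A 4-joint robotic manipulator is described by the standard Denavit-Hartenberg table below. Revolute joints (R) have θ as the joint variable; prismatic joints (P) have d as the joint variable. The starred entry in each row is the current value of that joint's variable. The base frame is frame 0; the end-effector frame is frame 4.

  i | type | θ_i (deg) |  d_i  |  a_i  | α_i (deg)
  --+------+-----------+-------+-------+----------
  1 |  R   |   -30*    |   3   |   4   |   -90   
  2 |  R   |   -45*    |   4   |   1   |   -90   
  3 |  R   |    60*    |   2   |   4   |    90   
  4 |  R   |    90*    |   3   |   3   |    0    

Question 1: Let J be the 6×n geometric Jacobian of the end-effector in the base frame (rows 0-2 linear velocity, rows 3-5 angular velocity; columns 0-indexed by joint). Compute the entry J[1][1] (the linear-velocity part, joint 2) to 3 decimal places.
axis z_1 = (0.5000,0.8660,0.0000); lever o_n−o_1 = (7.5079,-1.9838,0.4229)
cross product → J_v[:, 1] = (0.3662,-0.2115,-7.4940)
J_ω[:, 1] = z_1
entry J[1][1] = -0.2115

-0.211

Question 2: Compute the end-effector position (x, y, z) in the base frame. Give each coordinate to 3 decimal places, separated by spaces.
after link 1: o_1 = (3.4641, -2.0000, 3.0000)
after link 2: o_2 = (6.0765, 1.1105, 3.7071)
after link 3: o_3 = (6.7939, -3.3037, 3.7071)
after link 4: o_4 = (10.9720, -3.9838, 3.4229)

10.972 -3.984 3.423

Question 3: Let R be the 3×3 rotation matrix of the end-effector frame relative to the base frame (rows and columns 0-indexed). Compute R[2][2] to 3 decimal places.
End-effector z-axis (col 2 of R) = (0.7803,0.1268,0.6124)
R[2][2] = 0.6124

0.612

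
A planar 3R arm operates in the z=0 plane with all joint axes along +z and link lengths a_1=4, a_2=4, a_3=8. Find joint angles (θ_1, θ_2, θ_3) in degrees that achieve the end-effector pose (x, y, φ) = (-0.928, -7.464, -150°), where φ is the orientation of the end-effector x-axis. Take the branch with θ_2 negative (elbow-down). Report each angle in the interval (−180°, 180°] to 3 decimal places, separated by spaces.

wrist centre = target − a_3·(cos φ, sin φ) = (6.0002, -3.4640)
cos θ_2 = (48.0017−4²−4²)/(2·4·4) = 0.5001; θ_2 = -59.9964° (elbow-down)
β = atan2(-3.4640,6.0002) = -29.9984°; ψ = atan2(-3.4640,6.0002) = -29.9982°
θ_1 = β − ψ = -0.0002°
θ_3 = φ − θ_1 − θ_2 = -90.0034° (wrapped to (-180°,180°])

-0.000 -59.996 -90.003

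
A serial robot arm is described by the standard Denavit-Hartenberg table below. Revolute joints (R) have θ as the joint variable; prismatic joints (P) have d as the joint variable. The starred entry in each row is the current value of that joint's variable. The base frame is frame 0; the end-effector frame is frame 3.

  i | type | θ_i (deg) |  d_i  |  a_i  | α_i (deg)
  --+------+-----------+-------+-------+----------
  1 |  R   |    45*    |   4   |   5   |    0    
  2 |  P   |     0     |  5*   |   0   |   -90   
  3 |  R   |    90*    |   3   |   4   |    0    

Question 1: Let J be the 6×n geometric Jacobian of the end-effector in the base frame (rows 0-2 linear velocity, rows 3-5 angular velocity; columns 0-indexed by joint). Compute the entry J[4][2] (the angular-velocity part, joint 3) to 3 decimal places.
0.707

axis z_2 = (-0.7071,0.7071,0.0000); lever o_n−o_2 = (-2.1213,2.1213,-4.0000)
cross product → J_v[:, 2] = (-2.8284,-2.8284,-0.0000)
J_ω[:, 2] = z_2
entry J[4][2] = 0.7071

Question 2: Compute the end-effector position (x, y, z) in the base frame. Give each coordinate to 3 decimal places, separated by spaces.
1.414 5.657 5.000

after link 1: o_1 = (3.5355, 3.5355, 4.0000)
after link 2: o_2 = (3.5355, 3.5355, 9.0000)
after link 3: o_3 = (1.4142, 5.6569, 5.0000)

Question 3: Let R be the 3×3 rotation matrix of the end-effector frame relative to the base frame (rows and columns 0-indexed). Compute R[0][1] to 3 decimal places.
-0.707

End-effector y-axis (col 1 of R) = (-0.7071,-0.7071,-0.0000)
R[0][1] = -0.7071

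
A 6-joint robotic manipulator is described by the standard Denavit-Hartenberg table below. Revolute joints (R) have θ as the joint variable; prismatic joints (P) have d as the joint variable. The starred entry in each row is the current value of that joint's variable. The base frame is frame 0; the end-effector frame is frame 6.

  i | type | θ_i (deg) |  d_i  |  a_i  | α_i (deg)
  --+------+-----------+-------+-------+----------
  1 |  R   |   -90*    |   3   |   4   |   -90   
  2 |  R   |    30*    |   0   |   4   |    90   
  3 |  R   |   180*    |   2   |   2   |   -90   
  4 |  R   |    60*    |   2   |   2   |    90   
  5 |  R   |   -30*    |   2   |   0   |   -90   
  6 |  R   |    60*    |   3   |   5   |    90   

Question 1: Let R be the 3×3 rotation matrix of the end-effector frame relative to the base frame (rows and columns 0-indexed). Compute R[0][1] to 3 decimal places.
End-effector y-axis (col 1 of R) = (-0.8660,0.4330,-0.2500)
R[0][1] = -0.8660

-0.866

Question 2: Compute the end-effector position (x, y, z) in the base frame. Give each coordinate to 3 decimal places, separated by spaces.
-3.348 -2.991 -1.118

after link 1: o_1 = (0.0000, -4.0000, 3.0000)
after link 2: o_2 = (0.0000, -7.4641, 1.0000)
after link 3: o_3 = (0.0000, -6.7321, 3.7321)
after link 4: o_4 = (-2.0000, -5.0000, 2.7321)
after link 5: o_5 = (-2.0000, -4.0000, 4.4641)
after link 6: o_6 = (-3.3481, -2.9910, -1.1184)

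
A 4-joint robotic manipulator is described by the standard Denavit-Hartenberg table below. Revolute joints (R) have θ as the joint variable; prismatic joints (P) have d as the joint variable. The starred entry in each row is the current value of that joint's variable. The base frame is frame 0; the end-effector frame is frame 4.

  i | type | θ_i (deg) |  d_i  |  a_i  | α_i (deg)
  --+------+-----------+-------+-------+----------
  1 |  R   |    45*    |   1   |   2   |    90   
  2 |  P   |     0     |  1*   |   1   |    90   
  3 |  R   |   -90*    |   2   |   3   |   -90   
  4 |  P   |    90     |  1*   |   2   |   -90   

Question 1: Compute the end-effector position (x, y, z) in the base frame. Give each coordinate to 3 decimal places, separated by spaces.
after link 1: o_1 = (1.4142, 1.4142, 1.0000)
after link 2: o_2 = (2.8284, 1.4142, 1.0000)
after link 3: o_3 = (0.7071, 3.5355, -1.0000)
after link 4: o_4 = (1.4142, 4.2426, 1.0000)

1.414 4.243 1.000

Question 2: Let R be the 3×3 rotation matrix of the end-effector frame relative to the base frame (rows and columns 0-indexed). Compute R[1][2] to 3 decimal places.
-0.707

End-effector z-axis (col 2 of R) = (0.7071,-0.7071,0.0000)
R[1][2] = -0.7071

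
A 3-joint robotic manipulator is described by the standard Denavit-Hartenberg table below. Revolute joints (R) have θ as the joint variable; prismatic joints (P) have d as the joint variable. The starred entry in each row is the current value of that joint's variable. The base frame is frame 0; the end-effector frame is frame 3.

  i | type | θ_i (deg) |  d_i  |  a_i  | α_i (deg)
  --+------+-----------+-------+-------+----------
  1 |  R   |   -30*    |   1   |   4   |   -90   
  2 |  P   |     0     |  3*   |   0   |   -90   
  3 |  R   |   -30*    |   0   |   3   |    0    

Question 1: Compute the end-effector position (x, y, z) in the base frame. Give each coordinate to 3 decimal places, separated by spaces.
after link 1: o_1 = (3.4641, -2.0000, 1.0000)
after link 2: o_2 = (4.9641, 0.5981, 1.0000)
after link 3: o_3 = (7.9641, 0.5981, 1.0000)

7.964 0.598 1.000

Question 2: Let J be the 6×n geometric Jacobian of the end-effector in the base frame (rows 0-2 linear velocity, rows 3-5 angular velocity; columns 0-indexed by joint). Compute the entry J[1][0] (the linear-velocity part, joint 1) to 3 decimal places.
7.964

axis z_0 = ẑ; lever o_n−o_0 = (7.9641,0.5981,1.0000)
cross product → J_v[:, 0] = (-0.5981,7.9641,0.0000)
J_ω[:, 0] = z_0
entry J[1][0] = 7.9641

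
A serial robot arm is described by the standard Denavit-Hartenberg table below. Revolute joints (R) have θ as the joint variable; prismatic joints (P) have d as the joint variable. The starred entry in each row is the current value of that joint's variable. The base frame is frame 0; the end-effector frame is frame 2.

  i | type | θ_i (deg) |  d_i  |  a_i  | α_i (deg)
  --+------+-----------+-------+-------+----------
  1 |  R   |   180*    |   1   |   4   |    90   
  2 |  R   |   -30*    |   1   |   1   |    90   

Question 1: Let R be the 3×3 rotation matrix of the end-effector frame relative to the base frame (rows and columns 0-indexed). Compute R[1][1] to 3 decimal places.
1.000

End-effector y-axis (col 1 of R) = (0.0000,1.0000,0.0000)
R[1][1] = 1.0000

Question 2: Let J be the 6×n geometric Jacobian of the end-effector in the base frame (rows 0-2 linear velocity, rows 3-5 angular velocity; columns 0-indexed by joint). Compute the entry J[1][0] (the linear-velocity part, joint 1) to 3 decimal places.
axis z_0 = ẑ; lever o_n−o_0 = (-4.8660,1.0000,0.5000)
cross product → J_v[:, 0] = (-1.0000,-4.8660,0.0000)
J_ω[:, 0] = z_0
entry J[1][0] = -4.8660

-4.866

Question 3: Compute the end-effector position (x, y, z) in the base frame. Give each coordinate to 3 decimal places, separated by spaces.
after link 1: o_1 = (-4.0000, 0.0000, 1.0000)
after link 2: o_2 = (-4.8660, 1.0000, 0.5000)

-4.866 1.000 0.500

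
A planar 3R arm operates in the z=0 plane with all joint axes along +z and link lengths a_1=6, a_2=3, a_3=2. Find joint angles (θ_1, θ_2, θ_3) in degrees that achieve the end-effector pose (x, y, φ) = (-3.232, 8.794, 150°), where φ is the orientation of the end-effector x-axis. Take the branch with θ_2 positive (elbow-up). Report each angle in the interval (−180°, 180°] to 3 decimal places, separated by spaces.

wrist centre = target − a_3·(cos φ, sin φ) = (-1.4999, 7.7940)
cos θ_2 = (62.9963−6²−3²)/(2·6·3) = 0.4999; θ_2 = 60.0068° (elbow-up)
β = atan2(7.7940,-1.4999) = 100.8933°; ψ = atan2(2.5983,7.4997) = 19.1086°
θ_1 = β − ψ = 81.7848°
θ_3 = φ − θ_1 − θ_2 = 8.2084° (wrapped to (-180°,180°])

81.785 60.007 8.208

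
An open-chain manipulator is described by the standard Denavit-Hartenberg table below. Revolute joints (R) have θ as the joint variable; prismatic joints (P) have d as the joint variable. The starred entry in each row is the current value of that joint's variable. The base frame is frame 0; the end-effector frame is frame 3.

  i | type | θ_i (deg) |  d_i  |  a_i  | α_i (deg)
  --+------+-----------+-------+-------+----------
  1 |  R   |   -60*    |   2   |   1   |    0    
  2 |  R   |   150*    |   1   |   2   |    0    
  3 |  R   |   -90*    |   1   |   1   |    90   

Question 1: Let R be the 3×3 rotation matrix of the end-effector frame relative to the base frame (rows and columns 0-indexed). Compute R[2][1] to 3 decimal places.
1.000

End-effector y-axis (col 1 of R) = (-0.0000,0.0000,1.0000)
R[2][1] = 1.0000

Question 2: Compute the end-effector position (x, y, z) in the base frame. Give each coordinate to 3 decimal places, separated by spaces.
after link 1: o_1 = (0.5000, -0.8660, 2.0000)
after link 2: o_2 = (0.5000, 1.1340, 3.0000)
after link 3: o_3 = (1.5000, 1.1340, 4.0000)

1.500 1.134 4.000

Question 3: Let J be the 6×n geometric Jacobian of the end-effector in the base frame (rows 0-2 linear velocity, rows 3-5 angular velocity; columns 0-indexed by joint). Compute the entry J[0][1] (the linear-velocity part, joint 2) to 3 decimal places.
axis z_1 = (0.0000,0.0000,1.0000); lever o_n−o_1 = (1.0000,2.0000,2.0000)
cross product → J_v[:, 1] = (-2.0000,1.0000,0.0000)
J_ω[:, 1] = z_1
entry J[0][1] = -2.0000

-2.000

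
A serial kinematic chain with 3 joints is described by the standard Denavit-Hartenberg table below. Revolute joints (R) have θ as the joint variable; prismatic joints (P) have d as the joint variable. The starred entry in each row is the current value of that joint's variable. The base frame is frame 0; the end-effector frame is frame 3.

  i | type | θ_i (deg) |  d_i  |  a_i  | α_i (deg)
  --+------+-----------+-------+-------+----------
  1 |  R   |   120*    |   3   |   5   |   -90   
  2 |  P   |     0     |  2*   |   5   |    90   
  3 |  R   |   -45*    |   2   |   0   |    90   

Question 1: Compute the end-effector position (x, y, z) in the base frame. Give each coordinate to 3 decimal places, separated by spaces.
after link 1: o_1 = (-2.5000, 4.3301, 3.0000)
after link 2: o_2 = (-6.7321, 7.6603, 3.0000)
after link 3: o_3 = (-6.7321, 7.6603, 5.0000)

-6.732 7.660 5.000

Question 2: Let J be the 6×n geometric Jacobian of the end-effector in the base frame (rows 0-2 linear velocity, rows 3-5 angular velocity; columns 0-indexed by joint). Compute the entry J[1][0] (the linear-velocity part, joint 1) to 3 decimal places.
-6.732

axis z_0 = ẑ; lever o_n−o_0 = (-6.7321,7.6603,5.0000)
cross product → J_v[:, 0] = (-7.6603,-6.7321,0.0000)
J_ω[:, 0] = z_0
entry J[1][0] = -6.7321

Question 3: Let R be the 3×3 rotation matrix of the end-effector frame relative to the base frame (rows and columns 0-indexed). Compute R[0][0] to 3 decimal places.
End-effector x-axis (col 0 of R) = (0.2588,0.9659,0.0000)
R[0][0] = 0.2588

0.259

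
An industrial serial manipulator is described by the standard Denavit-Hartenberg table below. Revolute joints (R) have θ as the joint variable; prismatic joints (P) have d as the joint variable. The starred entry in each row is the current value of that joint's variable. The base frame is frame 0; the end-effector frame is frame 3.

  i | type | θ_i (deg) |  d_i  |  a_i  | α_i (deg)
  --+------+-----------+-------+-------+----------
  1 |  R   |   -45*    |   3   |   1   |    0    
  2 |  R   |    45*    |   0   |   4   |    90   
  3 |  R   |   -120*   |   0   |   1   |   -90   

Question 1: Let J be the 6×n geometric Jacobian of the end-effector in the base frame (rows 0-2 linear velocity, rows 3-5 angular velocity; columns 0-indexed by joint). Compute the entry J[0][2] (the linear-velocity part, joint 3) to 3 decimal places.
axis z_2 = (0.0000,-1.0000,0.0000); lever o_n−o_2 = (-0.5000,0.0000,-0.8660)
cross product → J_v[:, 2] = (0.8660,-0.0000,-0.5000)
J_ω[:, 2] = z_2
entry J[0][2] = 0.8660

0.866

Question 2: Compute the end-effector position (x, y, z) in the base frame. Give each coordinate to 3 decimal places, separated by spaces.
after link 1: o_1 = (0.7071, -0.7071, 3.0000)
after link 2: o_2 = (4.7071, -0.7071, 3.0000)
after link 3: o_3 = (4.2071, -0.7071, 2.1340)

4.207 -0.707 2.134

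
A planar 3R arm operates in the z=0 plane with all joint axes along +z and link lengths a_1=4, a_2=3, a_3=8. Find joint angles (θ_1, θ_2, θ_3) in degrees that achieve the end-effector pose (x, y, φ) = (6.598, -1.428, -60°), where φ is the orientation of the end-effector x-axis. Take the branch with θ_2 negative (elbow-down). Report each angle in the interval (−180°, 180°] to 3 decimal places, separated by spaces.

89.999 -59.995 -90.004

wrist centre = target − a_3·(cos φ, sin φ) = (2.5980, 5.5002)
cos θ_2 = (37.0018−4²−3²)/(2·4·3) = 0.5001; θ_2 = -59.9949° (elbow-down)
β = atan2(5.5002,2.5980) = 64.7165°; ψ = atan2(-2.5979,5.5002) = -25.2829°
θ_1 = β − ψ = 89.9994°
θ_3 = φ − θ_1 − θ_2 = -90.0045° (wrapped to (-180°,180°])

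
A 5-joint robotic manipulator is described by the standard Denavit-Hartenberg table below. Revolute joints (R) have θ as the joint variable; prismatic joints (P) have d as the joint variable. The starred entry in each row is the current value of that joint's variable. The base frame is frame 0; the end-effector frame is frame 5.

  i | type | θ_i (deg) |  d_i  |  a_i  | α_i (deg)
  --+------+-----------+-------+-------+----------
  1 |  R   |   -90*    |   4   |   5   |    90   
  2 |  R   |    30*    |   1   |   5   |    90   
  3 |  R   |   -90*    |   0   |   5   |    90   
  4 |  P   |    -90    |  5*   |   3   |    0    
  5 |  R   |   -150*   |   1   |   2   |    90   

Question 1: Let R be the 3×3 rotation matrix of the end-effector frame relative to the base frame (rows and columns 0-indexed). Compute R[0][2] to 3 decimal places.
0.866

End-effector z-axis (col 2 of R) = (0.8660,-0.2500,-0.4330)
R[0][2] = 0.8660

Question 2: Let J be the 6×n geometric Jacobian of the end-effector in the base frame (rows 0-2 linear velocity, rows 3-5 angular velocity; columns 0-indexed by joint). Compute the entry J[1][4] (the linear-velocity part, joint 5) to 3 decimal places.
axis z_4 = (-0.0000,0.8660,-0.5000); lever o_n−o_4 = (-1.0000,0.0000,-2.0000)
cross product → J_v[:, 4] = (-1.7321,0.5000,0.8660)
J_ω[:, 4] = z_4
entry J[1][4] = 0.5000

0.500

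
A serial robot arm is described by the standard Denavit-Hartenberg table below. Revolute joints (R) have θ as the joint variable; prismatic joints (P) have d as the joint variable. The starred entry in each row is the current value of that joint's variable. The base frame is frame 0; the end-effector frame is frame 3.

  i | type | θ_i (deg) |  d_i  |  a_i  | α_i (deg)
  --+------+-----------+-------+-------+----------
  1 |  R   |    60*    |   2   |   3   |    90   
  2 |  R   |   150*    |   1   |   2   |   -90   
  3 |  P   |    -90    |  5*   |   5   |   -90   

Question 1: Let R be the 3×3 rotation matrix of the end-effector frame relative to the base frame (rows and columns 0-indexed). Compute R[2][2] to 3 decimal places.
0.500

End-effector z-axis (col 2 of R) = (-0.4330,-0.7500,0.5000)
R[2][2] = 0.5000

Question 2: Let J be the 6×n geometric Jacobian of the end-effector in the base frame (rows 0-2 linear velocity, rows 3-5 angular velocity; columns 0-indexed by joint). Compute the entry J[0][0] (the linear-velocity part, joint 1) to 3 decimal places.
axis z_0 = ẑ; lever o_n−o_0 = (4.5801,-4.0670,-1.3301)
cross product → J_v[:, 0] = (4.0670,4.5801,-0.0000)
J_ω[:, 0] = z_0
entry J[0][0] = 4.0670

4.067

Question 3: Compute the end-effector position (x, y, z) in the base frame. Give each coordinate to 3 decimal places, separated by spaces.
after link 1: o_1 = (1.5000, 2.5981, 2.0000)
after link 2: o_2 = (1.5000, 0.5981, 3.0000)
after link 3: o_3 = (4.5801, -4.0670, -1.3301)

4.580 -4.067 -1.330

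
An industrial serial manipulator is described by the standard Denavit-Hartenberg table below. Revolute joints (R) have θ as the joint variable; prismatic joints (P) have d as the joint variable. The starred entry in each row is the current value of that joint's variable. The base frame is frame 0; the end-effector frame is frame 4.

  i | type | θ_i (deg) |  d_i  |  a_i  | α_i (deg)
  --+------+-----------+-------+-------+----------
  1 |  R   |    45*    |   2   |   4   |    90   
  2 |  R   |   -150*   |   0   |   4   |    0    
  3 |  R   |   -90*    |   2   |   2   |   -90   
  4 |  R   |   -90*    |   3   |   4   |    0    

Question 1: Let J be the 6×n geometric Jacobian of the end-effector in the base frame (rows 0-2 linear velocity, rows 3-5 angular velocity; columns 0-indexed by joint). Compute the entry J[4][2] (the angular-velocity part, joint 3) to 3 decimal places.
-0.707

axis z_2 = (0.7071,-0.7071,0.0000); lever o_n−o_2 = (1.6984,-6.7869,0.2321)
cross product → J_v[:, 2] = (-0.1641,-0.1641,-3.5981)
J_ω[:, 2] = z_2
entry J[4][2] = -0.7071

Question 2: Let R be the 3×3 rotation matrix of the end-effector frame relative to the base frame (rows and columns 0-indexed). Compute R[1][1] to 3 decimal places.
End-effector y-axis (col 1 of R) = (-0.3536,-0.3536,0.8660)
R[1][1] = -0.3536

-0.354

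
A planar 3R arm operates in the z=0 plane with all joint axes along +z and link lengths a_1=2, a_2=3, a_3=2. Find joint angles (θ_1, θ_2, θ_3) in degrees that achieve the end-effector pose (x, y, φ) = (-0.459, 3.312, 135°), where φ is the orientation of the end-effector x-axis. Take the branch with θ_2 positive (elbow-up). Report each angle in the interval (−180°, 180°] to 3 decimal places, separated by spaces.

-29.996 135.005 29.991

wrist centre = target − a_3·(cos φ, sin φ) = (0.9552, 1.8978)
cos θ_2 = (4.5140−2²−3²)/(2·2·3) = -0.7072; θ_2 = 135.0047° (elbow-up)
β = atan2(1.8978,0.9552) = 63.2825°; ψ = atan2(2.1211,-0.1215) = 93.2782°
θ_1 = β − ψ = -29.9957°
θ_3 = φ − θ_1 − θ_2 = 29.9910° (wrapped to (-180°,180°])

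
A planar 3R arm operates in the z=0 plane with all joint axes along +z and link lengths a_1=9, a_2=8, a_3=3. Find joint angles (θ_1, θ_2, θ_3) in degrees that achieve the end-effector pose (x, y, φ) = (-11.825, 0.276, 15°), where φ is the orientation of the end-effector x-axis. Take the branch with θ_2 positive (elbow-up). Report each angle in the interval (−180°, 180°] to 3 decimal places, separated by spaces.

153.894 59.995 161.111

wrist centre = target − a_3·(cos φ, sin φ) = (-14.7228, -0.5005)
cos θ_2 = (217.0106−9²−8²)/(2·9·8) = 0.5001; θ_2 = 59.9951° (elbow-up)
β = atan2(-0.5005,-14.7228) = -178.0531°; ψ = atan2(6.9279,13.0006) = 28.0526°
θ_1 = β − ψ = -206.1058°
θ_3 = φ − θ_1 − θ_2 = 161.1107° (wrapped to (-180°,180°])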